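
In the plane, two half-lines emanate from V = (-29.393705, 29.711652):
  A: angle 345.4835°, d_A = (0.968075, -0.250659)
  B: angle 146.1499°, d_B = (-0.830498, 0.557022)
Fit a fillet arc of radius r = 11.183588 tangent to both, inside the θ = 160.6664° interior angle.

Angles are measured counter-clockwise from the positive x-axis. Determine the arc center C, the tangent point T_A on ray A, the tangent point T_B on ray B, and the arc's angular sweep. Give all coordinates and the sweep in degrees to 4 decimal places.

center=(-24.7463,40.0607) T_A=(-27.5495,29.2342) T_B=(-30.9758,30.7728) sweep=19.3336

bisector direction at 65.8167° = (0.409657,0.912240)
center distance |VC| = r/sin(θ/2) = 11.183588/sin(80.3332°) = 11.344672
C = V + |VC|·bis = (-24.7463,40.0607)
T_A = V + ((C−V)·d_A)·d_A = V + 1.9050·d_A = (-27.5495,29.2342)
T_B = V + ((C−V)·d_B)·d_B = V + 1.9050·d_B = (-30.9758,30.7728)
sweep = 180° − θ = 19.3336°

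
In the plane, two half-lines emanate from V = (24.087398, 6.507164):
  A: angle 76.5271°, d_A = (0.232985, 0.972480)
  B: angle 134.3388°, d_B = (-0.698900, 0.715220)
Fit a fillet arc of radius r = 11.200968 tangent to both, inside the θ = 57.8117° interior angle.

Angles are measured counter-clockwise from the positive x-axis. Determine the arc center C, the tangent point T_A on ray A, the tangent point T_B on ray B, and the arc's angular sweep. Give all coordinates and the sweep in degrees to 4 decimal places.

center=(17.9209,28.8442) T_A=(28.8137,26.2345) T_B=(9.9098,21.0158) sweep=122.1883

bisector direction at 105.4330° = (-0.266111,0.963943)
center distance |VC| = r/sin(θ/2) = 11.200968/sin(28.9059°) = 23.172574
C = V + |VC|·bis = (17.9209,28.8442)
T_A = V + ((C−V)·d_A)·d_A = V + 20.2856·d_A = (28.8137,26.2345)
T_B = V + ((C−V)·d_B)·d_B = V + 20.2856·d_B = (9.9098,21.0158)
sweep = 180° − θ = 122.1883°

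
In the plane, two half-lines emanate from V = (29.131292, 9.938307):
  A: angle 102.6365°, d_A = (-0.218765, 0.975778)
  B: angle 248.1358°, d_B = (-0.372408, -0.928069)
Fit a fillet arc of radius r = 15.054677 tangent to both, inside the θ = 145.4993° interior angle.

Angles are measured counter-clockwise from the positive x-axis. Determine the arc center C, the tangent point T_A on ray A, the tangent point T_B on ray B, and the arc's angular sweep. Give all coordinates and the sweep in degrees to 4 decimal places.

bisector direction at 175.3862° = (-0.996759,0.080440)
center distance |VC| = r/sin(θ/2) = 15.054677/sin(72.7497°) = 15.763760
C = V + |VC|·bis = (13.4186,11.2063)
T_A = V + ((C−V)·d_A)·d_A = V + 4.6747·d_A = (28.1086,14.4998)
T_B = V + ((C−V)·d_B)·d_B = V + 4.6747·d_B = (27.3904,5.5999)
sweep = 180° − θ = 34.5007°

center=(13.4186,11.2063) T_A=(28.1086,14.4998) T_B=(27.3904,5.5999) sweep=34.5007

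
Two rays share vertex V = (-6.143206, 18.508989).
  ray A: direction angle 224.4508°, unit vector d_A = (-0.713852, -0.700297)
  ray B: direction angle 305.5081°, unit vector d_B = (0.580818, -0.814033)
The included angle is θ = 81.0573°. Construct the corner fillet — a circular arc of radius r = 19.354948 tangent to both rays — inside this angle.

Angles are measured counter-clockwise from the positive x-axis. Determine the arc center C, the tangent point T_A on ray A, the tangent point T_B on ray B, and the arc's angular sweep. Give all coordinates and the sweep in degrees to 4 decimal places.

bisector direction at 264.9794° = (-0.087513,-0.996163)
center distance |VC| = r/sin(θ/2) = 19.354948/sin(40.5286°) = 29.784715
C = V + |VC|·bis = (-8.7498,-11.1615)
T_A = V + ((C−V)·d_A)·d_A = V + 22.6388·d_A = (-22.3040,2.6551)
T_B = V + ((C−V)·d_B)·d_B = V + 22.6388·d_B = (7.0058,0.0802)
sweep = 180° − θ = 98.9427°

center=(-8.7498,-11.1615) T_A=(-22.3040,2.6551) T_B=(7.0058,0.0802) sweep=98.9427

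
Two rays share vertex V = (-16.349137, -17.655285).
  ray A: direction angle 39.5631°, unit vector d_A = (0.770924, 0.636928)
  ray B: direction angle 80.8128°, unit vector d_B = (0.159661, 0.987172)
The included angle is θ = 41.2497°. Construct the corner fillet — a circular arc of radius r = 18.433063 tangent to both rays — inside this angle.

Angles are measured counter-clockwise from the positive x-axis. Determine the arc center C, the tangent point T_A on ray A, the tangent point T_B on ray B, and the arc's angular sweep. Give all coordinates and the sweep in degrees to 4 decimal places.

bisector direction at 60.1880° = (0.497156,0.867661)
center distance |VC| = r/sin(θ/2) = 18.433063/sin(20.6248°) = 52.329847
C = V + |VC|·bis = (9.6670,27.7493)
T_A = V + ((C−V)·d_A)·d_A = V + 48.9759·d_A = (21.4075,13.5388)
T_B = V + ((C−V)·d_B)·d_B = V + 48.9759·d_B = (-8.5296,30.6923)
sweep = 180° − θ = 138.7503°

center=(9.6670,27.7493) T_A=(21.4075,13.5388) T_B=(-8.5296,30.6923) sweep=138.7503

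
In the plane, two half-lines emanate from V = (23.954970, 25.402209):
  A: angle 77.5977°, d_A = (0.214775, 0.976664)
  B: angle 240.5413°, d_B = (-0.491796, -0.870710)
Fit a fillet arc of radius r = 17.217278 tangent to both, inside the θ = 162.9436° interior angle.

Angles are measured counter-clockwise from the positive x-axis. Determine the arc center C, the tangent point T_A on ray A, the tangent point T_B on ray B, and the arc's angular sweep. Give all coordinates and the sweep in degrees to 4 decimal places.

center=(7.6940,31.6216) T_A=(24.5095,27.9238) T_B=(22.6852,23.1542) sweep=17.0564

bisector direction at 159.0695° = (-0.934014,0.357235)
center distance |VC| = r/sin(θ/2) = 17.217278/sin(81.4718°) = 17.409778
C = V + |VC|·bis = (7.6940,31.6216)
T_A = V + ((C−V)·d_A)·d_A = V + 2.5818·d_A = (24.5095,27.9238)
T_B = V + ((C−V)·d_B)·d_B = V + 2.5818·d_B = (22.6852,23.1542)
sweep = 180° − θ = 17.0564°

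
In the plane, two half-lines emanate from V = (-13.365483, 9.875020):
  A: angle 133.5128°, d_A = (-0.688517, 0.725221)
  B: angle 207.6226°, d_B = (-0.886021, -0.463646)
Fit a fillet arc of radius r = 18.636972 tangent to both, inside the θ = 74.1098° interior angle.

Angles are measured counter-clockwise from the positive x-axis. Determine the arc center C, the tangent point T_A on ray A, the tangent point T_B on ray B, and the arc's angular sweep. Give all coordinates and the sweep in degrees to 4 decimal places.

bisector direction at 170.5677° = (-0.986480,0.163882)
center distance |VC| = r/sin(θ/2) = 18.636972/sin(37.0549°) = 30.928628
C = V + |VC|·bis = (-43.8760,14.9437)
T_A = V + ((C−V)·d_A)·d_A = V + 24.6829·d_A = (-30.3600,27.7755)
T_B = V + ((C−V)·d_B)·d_B = V + 24.6829·d_B = (-35.2350,-1.5691)
sweep = 180° − θ = 105.8902°

center=(-43.8760,14.9437) T_A=(-30.3600,27.7755) T_B=(-35.2350,-1.5691) sweep=105.8902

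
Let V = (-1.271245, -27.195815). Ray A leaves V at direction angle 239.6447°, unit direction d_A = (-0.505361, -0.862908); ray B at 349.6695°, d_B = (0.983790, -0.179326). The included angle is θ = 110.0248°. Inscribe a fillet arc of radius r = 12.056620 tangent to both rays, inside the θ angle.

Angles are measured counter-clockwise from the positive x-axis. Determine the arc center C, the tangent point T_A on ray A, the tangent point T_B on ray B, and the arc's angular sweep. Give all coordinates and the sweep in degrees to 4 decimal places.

bisector direction at 294.6571° = (0.417187,-0.908821)
center distance |VC| = r/sin(θ/2) = 12.056620/sin(55.0124°) = 14.716186
C = V + |VC|·bis = (4.8682,-40.5702)
T_A = V + ((C−V)·d_A)·d_A = V + 8.4382·d_A = (-5.5356,-34.4772)
T_B = V + ((C−V)·d_B)·d_B = V + 8.4382·d_B = (7.0302,-28.7090)
sweep = 180° − θ = 69.9752°

center=(4.8682,-40.5702) T_A=(-5.5356,-34.4772) T_B=(7.0302,-28.7090) sweep=69.9752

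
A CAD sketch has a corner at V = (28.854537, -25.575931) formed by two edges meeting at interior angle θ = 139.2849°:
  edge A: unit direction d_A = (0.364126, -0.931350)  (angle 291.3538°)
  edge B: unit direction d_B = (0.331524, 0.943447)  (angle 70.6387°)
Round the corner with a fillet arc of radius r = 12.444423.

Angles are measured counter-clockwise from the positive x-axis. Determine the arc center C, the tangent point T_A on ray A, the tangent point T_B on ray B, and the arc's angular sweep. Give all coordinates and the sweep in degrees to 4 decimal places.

center=(42.1260,-25.3451) T_A=(30.5359,-29.8765) T_B=(30.3854,-21.2195) sweep=40.7151

bisector direction at 0.9963° = (0.999849,0.017387)
center distance |VC| = r/sin(θ/2) = 12.444423/sin(69.6424°) = 13.273485
C = V + |VC|·bis = (42.1260,-25.3451)
T_A = V + ((C−V)·d_A)·d_A = V + 4.6175·d_A = (30.5359,-29.8765)
T_B = V + ((C−V)·d_B)·d_B = V + 4.6175·d_B = (30.3854,-21.2195)
sweep = 180° − θ = 40.7151°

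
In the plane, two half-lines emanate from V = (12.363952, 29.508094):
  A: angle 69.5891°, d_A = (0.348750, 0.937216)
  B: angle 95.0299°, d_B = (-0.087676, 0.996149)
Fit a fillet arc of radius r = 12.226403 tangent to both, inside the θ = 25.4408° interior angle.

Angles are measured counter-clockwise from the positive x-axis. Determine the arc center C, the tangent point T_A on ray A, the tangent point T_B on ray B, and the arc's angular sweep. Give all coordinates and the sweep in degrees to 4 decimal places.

bisector direction at 82.3095° = (0.133822,0.991005)
center distance |VC| = r/sin(θ/2) = 12.226403/sin(12.7204°) = 55.525715
C = V + |VC|·bis = (19.7945,84.5344)
T_A = V + ((C−V)·d_A)·d_A = V + 54.1629·d_A = (31.2533,80.2704)
T_B = V + ((C−V)·d_B)·d_B = V + 54.1629·d_B = (7.6152,83.4624)
sweep = 180° − θ = 154.5592°

center=(19.7945,84.5344) T_A=(31.2533,80.2704) T_B=(7.6152,83.4624) sweep=154.5592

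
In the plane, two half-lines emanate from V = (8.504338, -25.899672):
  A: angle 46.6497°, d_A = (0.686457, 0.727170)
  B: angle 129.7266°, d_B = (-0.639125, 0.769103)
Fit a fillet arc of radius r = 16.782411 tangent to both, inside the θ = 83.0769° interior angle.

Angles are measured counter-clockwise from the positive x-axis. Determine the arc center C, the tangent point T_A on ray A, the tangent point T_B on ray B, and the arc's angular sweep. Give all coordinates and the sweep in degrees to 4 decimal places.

bisector direction at 88.1881° = (0.031617,0.999500)
center distance |VC| = r/sin(θ/2) = 16.782411/sin(41.5384°) = 25.308161
C = V + |VC|·bis = (9.3045,-0.6042)
T_A = V + ((C−V)·d_A)·d_A = V + 18.9434·d_A = (21.5082,-12.1246)
T_B = V + ((C−V)·d_B)·d_B = V + 18.9434·d_B = (-3.6029,-11.3302)
sweep = 180° − θ = 96.9231°

center=(9.3045,-0.6042) T_A=(21.5082,-12.1246) T_B=(-3.6029,-11.3302) sweep=96.9231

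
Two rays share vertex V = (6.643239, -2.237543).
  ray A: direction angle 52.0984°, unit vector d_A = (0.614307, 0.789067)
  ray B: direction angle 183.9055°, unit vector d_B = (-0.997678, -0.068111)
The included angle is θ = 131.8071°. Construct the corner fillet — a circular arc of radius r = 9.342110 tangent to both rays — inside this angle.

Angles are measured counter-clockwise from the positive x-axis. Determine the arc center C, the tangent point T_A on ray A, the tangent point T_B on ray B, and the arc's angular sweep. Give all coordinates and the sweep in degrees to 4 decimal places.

center=(1.8384,6.7983) T_A=(9.2100,1.0594) T_B=(2.4747,-2.5221) sweep=48.1929

bisector direction at 118.0020° = (-0.469502,0.882932)
center distance |VC| = r/sin(θ/2) = 9.342110/sin(65.9035°) = 10.233897
C = V + |VC|·bis = (1.8384,6.7983)
T_A = V + ((C−V)·d_A)·d_A = V + 4.1782·d_A = (9.2100,1.0594)
T_B = V + ((C−V)·d_B)·d_B = V + 4.1782·d_B = (2.4747,-2.5221)
sweep = 180° − θ = 48.1929°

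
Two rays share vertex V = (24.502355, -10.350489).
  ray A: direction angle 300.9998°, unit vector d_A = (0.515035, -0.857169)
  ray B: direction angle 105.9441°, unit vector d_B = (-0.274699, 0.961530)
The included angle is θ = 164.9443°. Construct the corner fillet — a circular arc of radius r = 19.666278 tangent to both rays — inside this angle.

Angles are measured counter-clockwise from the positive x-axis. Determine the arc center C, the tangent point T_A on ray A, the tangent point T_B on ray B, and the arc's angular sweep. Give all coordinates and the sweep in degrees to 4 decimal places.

center=(42.6982,-2.4493) T_A=(25.8408,-12.5781) T_B=(23.7885,-7.8516) sweep=15.0557

bisector direction at 23.4719° = (0.917255,0.398300)
center distance |VC| = r/sin(θ/2) = 19.666278/sin(82.4721°) = 19.837249
C = V + |VC|·bis = (42.6982,-2.4493)
T_A = V + ((C−V)·d_A)·d_A = V + 2.5988·d_A = (25.8408,-12.5781)
T_B = V + ((C−V)·d_B)·d_B = V + 2.5988·d_B = (23.7885,-7.8516)
sweep = 180° − θ = 15.0557°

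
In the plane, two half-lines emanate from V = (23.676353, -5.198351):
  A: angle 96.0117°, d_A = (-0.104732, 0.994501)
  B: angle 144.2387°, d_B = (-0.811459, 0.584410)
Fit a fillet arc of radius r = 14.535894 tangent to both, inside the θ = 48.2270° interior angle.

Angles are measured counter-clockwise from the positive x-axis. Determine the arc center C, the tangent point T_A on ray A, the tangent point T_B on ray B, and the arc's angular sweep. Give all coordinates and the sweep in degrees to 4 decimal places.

center=(5.8193,25.5756) T_A=(20.2752,27.0979) T_B=(-2.6757,13.7803) sweep=131.7730

bisector direction at 120.1252° = (-0.501891,0.864931)
center distance |VC| = r/sin(θ/2) = 14.535894/sin(24.1135°) = 35.579618
C = V + |VC|·bis = (5.8193,25.5756)
T_A = V + ((C−V)·d_A)·d_A = V + 32.4749·d_A = (20.2752,27.0979)
T_B = V + ((C−V)·d_B)·d_B = V + 32.4749·d_B = (-2.6757,13.7803)
sweep = 180° − θ = 131.7730°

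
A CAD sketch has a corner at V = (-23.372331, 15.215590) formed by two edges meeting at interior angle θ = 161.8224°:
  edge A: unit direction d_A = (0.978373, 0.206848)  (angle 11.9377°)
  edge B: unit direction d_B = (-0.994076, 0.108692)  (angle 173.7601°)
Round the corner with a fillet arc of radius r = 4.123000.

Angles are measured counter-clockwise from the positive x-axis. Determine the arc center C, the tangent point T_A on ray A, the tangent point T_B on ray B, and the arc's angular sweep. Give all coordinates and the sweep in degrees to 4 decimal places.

center=(-23.5799,19.3859) T_A=(-22.7270,15.3520) T_B=(-24.0280,15.2873) sweep=18.1776

bisector direction at 92.8489° = (-0.049702,0.998764)
center distance |VC| = r/sin(θ/2) = 4.123000/sin(80.9112°) = 4.175424
C = V + |VC|·bis = (-23.5799,19.3859)
T_A = V + ((C−V)·d_A)·d_A = V + 0.6596·d_A = (-22.7270,15.3520)
T_B = V + ((C−V)·d_B)·d_B = V + 0.6596·d_B = (-24.0280,15.2873)
sweep = 180° − θ = 18.1776°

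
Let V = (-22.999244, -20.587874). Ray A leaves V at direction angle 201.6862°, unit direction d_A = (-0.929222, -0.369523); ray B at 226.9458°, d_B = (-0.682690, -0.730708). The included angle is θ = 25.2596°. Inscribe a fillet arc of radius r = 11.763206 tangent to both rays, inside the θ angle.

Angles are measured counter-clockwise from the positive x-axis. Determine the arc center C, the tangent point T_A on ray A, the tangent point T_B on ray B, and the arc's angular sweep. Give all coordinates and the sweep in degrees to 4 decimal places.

center=(-67.4341,-50.9175) T_A=(-71.7809,-39.9868) T_B=(-58.8386,-58.9481) sweep=154.7404

bisector direction at 214.3160° = (-0.825941,-0.563757)
center distance |VC| = r/sin(θ/2) = 11.763206/sin(12.6298°) = 53.799055
C = V + |VC|·bis = (-67.4341,-50.9175)
T_A = V + ((C−V)·d_A)·d_A = V + 52.4973·d_A = (-71.7809,-39.9868)
T_B = V + ((C−V)·d_B)·d_B = V + 52.4973·d_B = (-58.8386,-58.9481)
sweep = 180° − θ = 154.7404°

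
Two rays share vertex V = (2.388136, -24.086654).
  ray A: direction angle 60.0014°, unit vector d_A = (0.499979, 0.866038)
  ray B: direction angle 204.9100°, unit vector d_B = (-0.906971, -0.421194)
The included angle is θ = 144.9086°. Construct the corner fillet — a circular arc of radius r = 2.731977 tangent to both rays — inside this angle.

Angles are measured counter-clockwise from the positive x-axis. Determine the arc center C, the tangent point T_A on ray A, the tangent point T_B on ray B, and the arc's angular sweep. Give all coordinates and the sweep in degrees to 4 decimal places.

center=(0.4540,-21.9727) T_A=(2.8200,-23.3386) T_B=(1.6047,-24.4505) sweep=35.0914

bisector direction at 132.4557° = (-0.675020,0.737799)
center distance |VC| = r/sin(θ/2) = 2.731977/sin(72.4543°) = 2.865279
C = V + |VC|·bis = (0.4540,-21.9727)
T_A = V + ((C−V)·d_A)·d_A = V + 0.8638·d_A = (2.8200,-23.3386)
T_B = V + ((C−V)·d_B)·d_B = V + 0.8638·d_B = (1.6047,-24.4505)
sweep = 180° − θ = 35.0914°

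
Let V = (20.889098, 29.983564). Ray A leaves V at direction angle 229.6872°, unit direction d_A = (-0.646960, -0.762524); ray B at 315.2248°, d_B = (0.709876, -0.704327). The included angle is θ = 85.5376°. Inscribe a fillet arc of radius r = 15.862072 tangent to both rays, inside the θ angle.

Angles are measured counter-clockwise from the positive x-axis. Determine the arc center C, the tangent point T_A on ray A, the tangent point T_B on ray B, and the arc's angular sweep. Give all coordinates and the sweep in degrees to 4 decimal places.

center=(21.8901,6.6455) T_A=(9.7949,16.9077) T_B=(33.0622,17.9056) sweep=94.4624

bisector direction at 272.4560° = (0.042852,-0.999081)
center distance |VC| = r/sin(θ/2) = 15.862072/sin(42.7688°) = 23.359498
C = V + |VC|·bis = (21.8901,6.6455)
T_A = V + ((C−V)·d_A)·d_A = V + 17.1482·d_A = (9.7949,16.9077)
T_B = V + ((C−V)·d_B)·d_B = V + 17.1482·d_B = (33.0622,17.9056)
sweep = 180° − θ = 94.4624°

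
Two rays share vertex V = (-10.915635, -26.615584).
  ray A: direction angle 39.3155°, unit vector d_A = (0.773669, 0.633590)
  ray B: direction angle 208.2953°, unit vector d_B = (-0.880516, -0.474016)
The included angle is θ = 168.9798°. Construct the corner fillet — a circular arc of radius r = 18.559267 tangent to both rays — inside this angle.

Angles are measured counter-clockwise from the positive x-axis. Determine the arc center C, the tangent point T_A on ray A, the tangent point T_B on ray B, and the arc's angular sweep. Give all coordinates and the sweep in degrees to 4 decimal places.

center=(-21.2895,-11.1225) T_A=(-9.5305,-25.4812) T_B=(-12.4921,-27.4642) sweep=11.0202

bisector direction at 123.8054° = (-0.556374,0.830932)
center distance |VC| = r/sin(θ/2) = 18.559267/sin(84.4899°) = 18.645422
C = V + |VC|·bis = (-21.2895,-11.1225)
T_A = V + ((C−V)·d_A)·d_A = V + 1.7904·d_A = (-9.5305,-25.4812)
T_B = V + ((C−V)·d_B)·d_B = V + 1.7904·d_B = (-12.4921,-27.4642)
sweep = 180° − θ = 11.0202°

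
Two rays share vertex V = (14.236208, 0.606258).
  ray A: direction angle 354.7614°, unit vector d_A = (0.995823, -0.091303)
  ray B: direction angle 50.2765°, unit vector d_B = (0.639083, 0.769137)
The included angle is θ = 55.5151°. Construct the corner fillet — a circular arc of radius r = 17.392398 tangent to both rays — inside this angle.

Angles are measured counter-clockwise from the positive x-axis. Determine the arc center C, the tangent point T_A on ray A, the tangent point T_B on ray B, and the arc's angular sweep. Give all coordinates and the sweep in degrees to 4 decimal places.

bisector direction at 22.5190° = (0.923753,0.382989)
center distance |VC| = r/sin(θ/2) = 17.392398/sin(27.7575°) = 37.344289
C = V + |VC|·bis = (48.7331,14.9087)
T_A = V + ((C−V)·d_A)·d_A = V + 33.0469·d_A = (47.1451,-2.4110)
T_B = V + ((C−V)·d_B)·d_B = V + 33.0469·d_B = (35.3560,26.0239)
sweep = 180° − θ = 124.4849°

center=(48.7331,14.9087) T_A=(47.1451,-2.4110) T_B=(35.3560,26.0239) sweep=124.4849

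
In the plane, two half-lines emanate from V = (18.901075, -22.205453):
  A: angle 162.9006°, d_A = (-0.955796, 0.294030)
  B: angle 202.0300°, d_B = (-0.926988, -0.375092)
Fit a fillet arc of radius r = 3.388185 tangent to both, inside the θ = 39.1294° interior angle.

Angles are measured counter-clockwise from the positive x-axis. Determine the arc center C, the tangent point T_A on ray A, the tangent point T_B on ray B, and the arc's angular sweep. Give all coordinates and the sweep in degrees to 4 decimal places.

bisector direction at 182.4653° = (-0.999074,-0.043014)
center distance |VC| = r/sin(θ/2) = 3.388185/sin(19.5647°) = 10.117878
C = V + |VC|·bis = (8.7926,-22.6407)
T_A = V + ((C−V)·d_A)·d_A = V + 9.5337·d_A = (9.7888,-19.4023)
T_B = V + ((C−V)·d_B)·d_B = V + 9.5337·d_B = (10.0634,-25.7815)
sweep = 180° − θ = 140.8706°

center=(8.7926,-22.6407) T_A=(9.7888,-19.4023) T_B=(10.0634,-25.7815) sweep=140.8706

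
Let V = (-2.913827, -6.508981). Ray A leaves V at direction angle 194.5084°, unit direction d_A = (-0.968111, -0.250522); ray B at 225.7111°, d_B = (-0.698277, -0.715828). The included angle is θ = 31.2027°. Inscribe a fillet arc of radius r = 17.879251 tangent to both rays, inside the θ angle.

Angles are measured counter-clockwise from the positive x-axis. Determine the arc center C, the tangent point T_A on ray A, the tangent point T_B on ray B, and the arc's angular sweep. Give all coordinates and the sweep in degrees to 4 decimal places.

bisector direction at 210.1097° = (-0.865066,-0.501658)
center distance |VC| = r/sin(θ/2) = 17.879251/sin(15.6014°) = 66.479824
C = V + |VC|·bis = (-60.4233,-39.8591)
T_A = V + ((C−V)·d_A)·d_A = V + 64.0305·d_A = (-64.9024,-22.5500)
T_B = V + ((C−V)·d_B)·d_B = V + 64.0305·d_B = (-47.6248,-52.3438)
sweep = 180° − θ = 148.7973°

center=(-60.4233,-39.8591) T_A=(-64.9024,-22.5500) T_B=(-47.6248,-52.3438) sweep=148.7973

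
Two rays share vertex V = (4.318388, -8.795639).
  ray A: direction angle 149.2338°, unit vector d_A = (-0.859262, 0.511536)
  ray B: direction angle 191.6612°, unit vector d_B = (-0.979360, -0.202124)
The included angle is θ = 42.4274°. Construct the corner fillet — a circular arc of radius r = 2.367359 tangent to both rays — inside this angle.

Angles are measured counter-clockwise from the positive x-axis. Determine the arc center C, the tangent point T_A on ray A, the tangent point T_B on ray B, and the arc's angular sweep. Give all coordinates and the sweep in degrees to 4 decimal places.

center=(-2.1333,-7.7099) T_A=(-0.9223,-5.6757) T_B=(-1.6548,-10.0284) sweep=137.5726

bisector direction at 170.4475° = (-0.986134,0.165951)
center distance |VC| = r/sin(θ/2) = 2.367359/sin(21.2137°) = 6.542422
C = V + |VC|·bis = (-2.1333,-7.7099)
T_A = V + ((C−V)·d_A)·d_A = V + 6.0991·d_A = (-0.9223,-5.6757)
T_B = V + ((C−V)·d_B)·d_B = V + 6.0991·d_B = (-1.6548,-10.0284)
sweep = 180° − θ = 137.5726°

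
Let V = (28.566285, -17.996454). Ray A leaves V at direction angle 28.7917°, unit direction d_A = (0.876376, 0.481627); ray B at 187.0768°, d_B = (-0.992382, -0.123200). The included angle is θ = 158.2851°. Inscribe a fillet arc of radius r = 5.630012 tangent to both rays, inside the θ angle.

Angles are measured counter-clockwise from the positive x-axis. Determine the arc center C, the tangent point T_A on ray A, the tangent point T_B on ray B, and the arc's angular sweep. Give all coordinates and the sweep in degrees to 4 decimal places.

bisector direction at 107.9343° = (-0.307925,0.951411)
center distance |VC| = r/sin(θ/2) = 5.630012/sin(79.1425°) = 5.732633
C = V + |VC|·bis = (26.8011,-12.5424)
T_A = V + ((C−V)·d_A)·d_A = V + 1.0798·d_A = (29.5126,-17.4764)
T_B = V + ((C−V)·d_B)·d_B = V + 1.0798·d_B = (27.4947,-18.1295)
sweep = 180° − θ = 21.7149°

center=(26.8011,-12.5424) T_A=(29.5126,-17.4764) T_B=(27.4947,-18.1295) sweep=21.7149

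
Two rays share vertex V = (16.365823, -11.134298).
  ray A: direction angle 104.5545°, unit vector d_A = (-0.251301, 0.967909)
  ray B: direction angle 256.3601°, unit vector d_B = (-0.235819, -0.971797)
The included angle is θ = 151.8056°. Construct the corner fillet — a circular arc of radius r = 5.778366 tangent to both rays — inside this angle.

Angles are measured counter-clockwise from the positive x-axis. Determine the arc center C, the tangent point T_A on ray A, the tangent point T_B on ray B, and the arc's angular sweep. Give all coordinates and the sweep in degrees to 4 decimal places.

center=(10.4082,-11.1818) T_A=(16.0012,-9.7297) T_B=(16.0236,-12.5445) sweep=28.1944

bisector direction at 180.4573° = (-0.999968,-0.007981)
center distance |VC| = r/sin(θ/2) = 5.778366/sin(75.9028°) = 5.957791
C = V + |VC|·bis = (10.4082,-11.1818)
T_A = V + ((C−V)·d_A)·d_A = V + 1.4511·d_A = (16.0012,-9.7297)
T_B = V + ((C−V)·d_B)·d_B = V + 1.4511·d_B = (16.0236,-12.5445)
sweep = 180° − θ = 28.1944°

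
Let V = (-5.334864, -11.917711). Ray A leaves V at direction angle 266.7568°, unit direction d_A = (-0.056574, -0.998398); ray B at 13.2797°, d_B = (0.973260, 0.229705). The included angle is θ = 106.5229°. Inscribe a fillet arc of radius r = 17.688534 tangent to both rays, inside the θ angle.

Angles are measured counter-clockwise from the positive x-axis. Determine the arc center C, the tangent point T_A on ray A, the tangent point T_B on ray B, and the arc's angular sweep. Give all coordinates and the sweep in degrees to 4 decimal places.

center=(11.5784,-26.1004) T_A=(-6.0818,-25.0997) T_B=(7.5152,-8.8849) sweep=73.4771

bisector direction at 320.0182° = (0.766249,-0.642544)
center distance |VC| = r/sin(θ/2) = 17.688534/sin(53.2615°) = 22.072775
C = V + |VC|·bis = (11.5784,-26.1004)
T_A = V + ((C−V)·d_A)·d_A = V + 13.2031·d_A = (-6.0818,-25.0997)
T_B = V + ((C−V)·d_B)·d_B = V + 13.2031·d_B = (7.5152,-8.8849)
sweep = 180° − θ = 73.4771°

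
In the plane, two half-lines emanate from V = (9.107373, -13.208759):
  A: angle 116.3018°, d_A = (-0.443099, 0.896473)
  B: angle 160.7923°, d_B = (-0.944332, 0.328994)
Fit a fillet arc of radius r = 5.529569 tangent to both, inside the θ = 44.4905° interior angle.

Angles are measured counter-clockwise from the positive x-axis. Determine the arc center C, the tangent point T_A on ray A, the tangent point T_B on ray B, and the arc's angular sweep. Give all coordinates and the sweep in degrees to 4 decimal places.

center=(-1.8401,-3.5393) T_A=(3.1170,-1.0891) T_B=(-3.6593,-8.7610) sweep=135.5095

bisector direction at 138.5471° = (-0.749500,0.662005)
center distance |VC| = r/sin(θ/2) = 5.529569/sin(22.2452°) = 14.606391
C = V + |VC|·bis = (-1.8401,-3.5393)
T_A = V + ((C−V)·d_A)·d_A = V + 13.5193·d_A = (3.1170,-1.0891)
T_B = V + ((C−V)·d_B)·d_B = V + 13.5193·d_B = (-3.6593,-8.7610)
sweep = 180° − θ = 135.5095°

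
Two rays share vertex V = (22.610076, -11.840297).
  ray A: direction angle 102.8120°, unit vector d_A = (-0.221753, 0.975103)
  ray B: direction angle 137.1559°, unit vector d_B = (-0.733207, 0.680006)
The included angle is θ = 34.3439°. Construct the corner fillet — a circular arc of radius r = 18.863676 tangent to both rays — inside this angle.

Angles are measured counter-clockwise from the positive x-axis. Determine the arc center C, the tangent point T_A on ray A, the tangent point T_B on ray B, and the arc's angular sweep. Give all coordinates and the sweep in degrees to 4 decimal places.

center=(-9.3207,43.5013) T_A=(9.0733,47.6843) T_B=(-22.1481,29.6703) sweep=145.6561

bisector direction at 119.9839° = (-0.499757,0.866165)
center distance |VC| = r/sin(θ/2) = 18.863676/sin(17.1719°) = 63.892609
C = V + |VC|·bis = (-9.3207,43.5013)
T_A = V + ((C−V)·d_A)·d_A = V + 61.0445·d_A = (9.0733,47.6843)
T_B = V + ((C−V)·d_B)·d_B = V + 61.0445·d_B = (-22.1481,29.6703)
sweep = 180° − θ = 145.6561°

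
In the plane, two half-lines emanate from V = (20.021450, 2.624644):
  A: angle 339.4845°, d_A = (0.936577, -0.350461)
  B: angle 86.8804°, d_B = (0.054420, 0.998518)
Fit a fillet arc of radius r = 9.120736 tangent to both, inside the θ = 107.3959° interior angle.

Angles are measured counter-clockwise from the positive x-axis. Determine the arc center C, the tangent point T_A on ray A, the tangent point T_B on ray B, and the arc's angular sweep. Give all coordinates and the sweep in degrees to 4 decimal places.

bisector direction at 33.1825° = (0.836932,0.547307)
center distance |VC| = r/sin(θ/2) = 9.120736/sin(53.6979°) = 11.317354
C = V + |VC|·bis = (29.4933,8.8187)
T_A = V + ((C−V)·d_A)·d_A = V + 6.7003·d_A = (26.2968,0.2764)
T_B = V + ((C−V)·d_B)·d_B = V + 6.7003·d_B = (20.3861,9.3151)
sweep = 180° − θ = 72.6041°

center=(29.4933,8.8187) T_A=(26.2968,0.2764) T_B=(20.3861,9.3151) sweep=72.6041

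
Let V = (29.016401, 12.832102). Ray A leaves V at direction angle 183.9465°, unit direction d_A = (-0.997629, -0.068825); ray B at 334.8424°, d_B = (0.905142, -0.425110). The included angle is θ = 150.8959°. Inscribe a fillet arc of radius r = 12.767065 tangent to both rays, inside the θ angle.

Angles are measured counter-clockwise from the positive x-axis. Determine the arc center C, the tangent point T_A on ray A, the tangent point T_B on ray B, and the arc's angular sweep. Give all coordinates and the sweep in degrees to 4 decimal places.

center=(26.5888,-0.1328) T_A=(25.7101,12.6040) T_B=(32.0162,11.4232) sweep=29.1041

bisector direction at 259.3945° = (-0.184047,-0.982918)
center distance |VC| = r/sin(θ/2) = 12.767065/sin(75.4480°) = 13.190210
C = V + |VC|·bis = (26.5888,-0.1328)
T_A = V + ((C−V)·d_A)·d_A = V + 3.3142·d_A = (25.7101,12.6040)
T_B = V + ((C−V)·d_B)·d_B = V + 3.3142·d_B = (32.0162,11.4232)
sweep = 180° − θ = 29.1041°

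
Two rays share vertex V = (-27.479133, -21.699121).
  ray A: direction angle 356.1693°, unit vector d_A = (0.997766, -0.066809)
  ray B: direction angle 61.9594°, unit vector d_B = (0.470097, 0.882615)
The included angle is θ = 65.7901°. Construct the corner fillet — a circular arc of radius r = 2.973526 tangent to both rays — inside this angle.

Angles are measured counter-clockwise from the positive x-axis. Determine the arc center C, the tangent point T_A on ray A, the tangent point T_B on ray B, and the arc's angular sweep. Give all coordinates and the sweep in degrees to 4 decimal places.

bisector direction at 29.0644° = (0.874075,0.485792)
center distance |VC| = r/sin(θ/2) = 2.973526/sin(32.8950°) = 5.475079
C = V + |VC|·bis = (-22.6935,-19.0394)
T_A = V + ((C−V)·d_A)·d_A = V + 4.5972·d_A = (-22.8922,-22.0063)
T_B = V + ((C−V)·d_B)·d_B = V + 4.5972·d_B = (-25.3180,-17.6415)
sweep = 180° − θ = 114.2099°

center=(-22.6935,-19.0394) T_A=(-22.8922,-22.0063) T_B=(-25.3180,-17.6415) sweep=114.2099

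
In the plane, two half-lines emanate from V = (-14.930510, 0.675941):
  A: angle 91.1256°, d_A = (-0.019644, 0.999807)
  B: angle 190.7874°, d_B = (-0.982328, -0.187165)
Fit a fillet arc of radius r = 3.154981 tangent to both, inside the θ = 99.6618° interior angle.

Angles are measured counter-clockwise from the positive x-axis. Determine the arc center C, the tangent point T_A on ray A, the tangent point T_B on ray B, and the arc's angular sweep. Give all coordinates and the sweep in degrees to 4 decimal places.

center=(-18.1372,3.2767) T_A=(-14.9828,3.3387) T_B=(-17.5467,0.1775) sweep=80.3382

bisector direction at 140.9565° = (-0.776668,0.629910)
center distance |VC| = r/sin(θ/2) = 3.154981/sin(49.8309°) = 4.128778
C = V + |VC|·bis = (-18.1372,3.2767)
T_A = V + ((C−V)·d_A)·d_A = V + 2.6633·d_A = (-14.9828,3.3387)
T_B = V + ((C−V)·d_B)·d_B = V + 2.6633·d_B = (-17.5467,0.1775)
sweep = 180° − θ = 80.3382°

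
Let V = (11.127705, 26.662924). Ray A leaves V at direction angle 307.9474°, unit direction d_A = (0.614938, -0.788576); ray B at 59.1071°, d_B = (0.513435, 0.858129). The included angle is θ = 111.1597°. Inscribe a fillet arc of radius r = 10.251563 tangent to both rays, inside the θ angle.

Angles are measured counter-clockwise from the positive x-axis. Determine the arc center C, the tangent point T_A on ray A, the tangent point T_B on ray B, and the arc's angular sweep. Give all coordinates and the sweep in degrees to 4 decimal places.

bisector direction at 3.5273° = (0.998106,0.061523)
center distance |VC| = r/sin(θ/2) = 10.251563/sin(55.5799°) = 12.427421
C = V + |VC|·bis = (23.5316,27.4275)
T_A = V + ((C−V)·d_A)·d_A = V + 7.0247·d_A = (15.4475,21.1234)
T_B = V + ((C−V)·d_B)·d_B = V + 7.0247·d_B = (14.7344,32.6910)
sweep = 180° − θ = 68.8403°

center=(23.5316,27.4275) T_A=(15.4475,21.1234) T_B=(14.7344,32.6910) sweep=68.8403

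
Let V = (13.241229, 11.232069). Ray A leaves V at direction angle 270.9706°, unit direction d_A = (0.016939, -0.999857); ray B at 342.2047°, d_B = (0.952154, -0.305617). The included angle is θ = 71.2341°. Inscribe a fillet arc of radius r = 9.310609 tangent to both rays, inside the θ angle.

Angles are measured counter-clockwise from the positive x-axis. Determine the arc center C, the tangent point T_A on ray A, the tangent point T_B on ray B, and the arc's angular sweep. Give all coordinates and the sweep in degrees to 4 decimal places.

bisector direction at 306.5876° = (0.596052,-0.802946)
center distance |VC| = r/sin(θ/2) = 9.310609/sin(35.6170°) = 15.987586
C = V + |VC|·bis = (22.7707,-1.6051)
T_A = V + ((C−V)·d_A)·d_A = V + 12.9967·d_A = (13.4614,-1.7628)
T_B = V + ((C−V)·d_B)·d_B = V + 12.9967·d_B = (25.6161,7.2600)
sweep = 180° − θ = 108.7659°

center=(22.7707,-1.6051) T_A=(13.4614,-1.7628) T_B=(25.6161,7.2600) sweep=108.7659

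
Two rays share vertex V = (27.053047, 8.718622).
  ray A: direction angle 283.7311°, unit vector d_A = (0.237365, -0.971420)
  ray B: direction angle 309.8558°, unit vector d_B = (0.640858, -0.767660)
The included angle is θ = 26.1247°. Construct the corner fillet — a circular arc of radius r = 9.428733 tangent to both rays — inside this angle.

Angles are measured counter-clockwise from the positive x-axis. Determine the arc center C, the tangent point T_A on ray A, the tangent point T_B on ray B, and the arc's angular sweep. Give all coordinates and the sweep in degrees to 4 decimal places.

center=(45.8585,-28.5204) T_A=(36.6992,-30.7585) T_B=(53.0966,-22.4779) sweep=153.8753

bisector direction at 296.7935° = (0.450775,-0.892637)
center distance |VC| = r/sin(θ/2) = 9.428733/sin(13.0624°) = 41.717982
C = V + |VC|·bis = (45.8585,-28.5204)
T_A = V + ((C−V)·d_A)·d_A = V + 40.6385·d_A = (36.6992,-30.7585)
T_B = V + ((C−V)·d_B)·d_B = V + 40.6385·d_B = (53.0966,-22.4779)
sweep = 180° − θ = 153.8753°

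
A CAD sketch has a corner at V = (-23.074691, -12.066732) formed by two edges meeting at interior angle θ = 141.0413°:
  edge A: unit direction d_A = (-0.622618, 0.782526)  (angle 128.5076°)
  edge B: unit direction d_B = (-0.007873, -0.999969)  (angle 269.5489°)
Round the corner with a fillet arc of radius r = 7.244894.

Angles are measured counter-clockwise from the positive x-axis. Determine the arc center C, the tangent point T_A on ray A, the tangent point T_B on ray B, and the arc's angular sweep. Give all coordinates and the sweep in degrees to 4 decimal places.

bisector direction at 199.0282° = (-0.945358,-0.326034)
center distance |VC| = r/sin(θ/2) = 7.244894/sin(70.5207°) = 7.684756
C = V + |VC|·bis = (-30.3395,-14.5722)
T_A = V + ((C−V)·d_A)·d_A = V + 2.5626·d_A = (-24.6702,-10.0614)
T_B = V + ((C−V)·d_B)·d_B = V + 2.5626·d_B = (-23.0949,-14.6293)
sweep = 180° − θ = 38.9587°

center=(-30.3395,-14.5722) T_A=(-24.6702,-10.0614) T_B=(-23.0949,-14.6293) sweep=38.9587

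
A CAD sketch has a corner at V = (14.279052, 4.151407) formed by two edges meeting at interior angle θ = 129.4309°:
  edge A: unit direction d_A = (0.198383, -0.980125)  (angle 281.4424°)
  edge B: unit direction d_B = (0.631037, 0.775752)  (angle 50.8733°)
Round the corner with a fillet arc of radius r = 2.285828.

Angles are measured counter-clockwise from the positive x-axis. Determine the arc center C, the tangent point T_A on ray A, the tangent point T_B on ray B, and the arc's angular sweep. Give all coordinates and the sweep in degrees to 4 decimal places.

bisector direction at 346.1579° = (0.970959,-0.239248)
center distance |VC| = r/sin(θ/2) = 2.285828/sin(64.7155°) = 2.528018
C = V + |VC|·bis = (16.7337,3.5466)
T_A = V + ((C−V)·d_A)·d_A = V + 1.0798·d_A = (14.4933,3.0931)
T_B = V + ((C−V)·d_B)·d_B = V + 1.0798·d_B = (14.9604,4.9890)
sweep = 180° − θ = 50.5691°

center=(16.7337,3.5466) T_A=(14.4933,3.0931) T_B=(14.9604,4.9890) sweep=50.5691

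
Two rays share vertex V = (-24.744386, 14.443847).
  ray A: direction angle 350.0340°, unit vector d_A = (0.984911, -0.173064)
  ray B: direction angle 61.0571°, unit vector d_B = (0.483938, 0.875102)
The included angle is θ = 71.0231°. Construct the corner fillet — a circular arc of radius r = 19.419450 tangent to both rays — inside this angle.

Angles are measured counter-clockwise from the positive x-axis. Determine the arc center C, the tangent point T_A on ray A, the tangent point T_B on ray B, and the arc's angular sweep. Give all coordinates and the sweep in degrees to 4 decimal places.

bisector direction at 25.5455° = (0.902243,0.431229)
center distance |VC| = r/sin(θ/2) = 19.419450/sin(35.5115°) = 33.431832
C = V + |VC|·bis = (5.4192,28.8606)
T_A = V + ((C−V)·d_A)·d_A = V + 27.2135·d_A = (2.0584,9.7342)
T_B = V + ((C−V)·d_B)·d_B = V + 27.2135·d_B = (-11.5748,38.2584)
sweep = 180° − θ = 108.9769°

center=(5.4192,28.8606) T_A=(2.0584,9.7342) T_B=(-11.5748,38.2584) sweep=108.9769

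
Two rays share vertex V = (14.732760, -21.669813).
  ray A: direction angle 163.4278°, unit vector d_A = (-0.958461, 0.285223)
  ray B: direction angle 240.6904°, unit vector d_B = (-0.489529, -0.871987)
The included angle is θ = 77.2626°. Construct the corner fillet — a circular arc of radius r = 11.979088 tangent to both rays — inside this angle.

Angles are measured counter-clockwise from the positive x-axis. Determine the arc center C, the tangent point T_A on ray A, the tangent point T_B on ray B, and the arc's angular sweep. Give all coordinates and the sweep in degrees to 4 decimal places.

bisector direction at 202.0591° = (-0.926797,-0.375563)
center distance |VC| = r/sin(θ/2) = 11.979088/sin(38.6313°) = 19.187833
C = V + |VC|·bis = (-3.0505,-28.8760)
T_A = V + ((C−V)·d_A)·d_A = V + 14.9891·d_A = (0.3662,-17.3946)
T_B = V + ((C−V)·d_B)·d_B = V + 14.9891·d_B = (7.3951,-34.7402)
sweep = 180° − θ = 102.7374°

center=(-3.0505,-28.8760) T_A=(0.3662,-17.3946) T_B=(7.3951,-34.7402) sweep=102.7374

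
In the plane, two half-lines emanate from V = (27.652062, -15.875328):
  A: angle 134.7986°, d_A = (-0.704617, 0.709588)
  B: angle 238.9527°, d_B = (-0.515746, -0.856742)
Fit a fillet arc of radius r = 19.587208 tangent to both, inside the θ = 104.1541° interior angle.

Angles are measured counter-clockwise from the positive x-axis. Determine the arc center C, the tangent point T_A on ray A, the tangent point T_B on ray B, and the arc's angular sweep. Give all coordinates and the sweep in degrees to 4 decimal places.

bisector direction at 186.8757° = (-0.992808,-0.119715)
center distance |VC| = r/sin(θ/2) = 19.587208/sin(52.0770°) = 24.830458
C = V + |VC|·bis = (3.0002,-18.8479)
T_A = V + ((C−V)·d_A)·d_A = V + 15.2608·d_A = (16.8990,-5.0464)
T_B = V + ((C−V)·d_B)·d_B = V + 15.2608·d_B = (19.7814,-28.9499)
sweep = 180° − θ = 75.8459°

center=(3.0002,-18.8479) T_A=(16.8990,-5.0464) T_B=(19.7814,-28.9499) sweep=75.8459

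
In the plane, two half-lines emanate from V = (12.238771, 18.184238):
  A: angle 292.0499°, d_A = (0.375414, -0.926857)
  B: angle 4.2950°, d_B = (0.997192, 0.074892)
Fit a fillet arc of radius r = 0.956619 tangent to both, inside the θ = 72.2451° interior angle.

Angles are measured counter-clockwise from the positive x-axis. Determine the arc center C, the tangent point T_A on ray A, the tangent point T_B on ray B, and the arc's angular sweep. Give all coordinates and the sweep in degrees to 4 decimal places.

bisector direction at 328.1724° = (0.849639,-0.527364)
center distance |VC| = r/sin(θ/2) = 0.956619/sin(36.1225°) = 1.622724
C = V + |VC|·bis = (13.6175,17.3285)
T_A = V + ((C−V)·d_A)·d_A = V + 1.3108·d_A = (12.7309,16.9693)
T_B = V + ((C−V)·d_B)·d_B = V + 1.3108·d_B = (13.5459,18.2824)
sweep = 180° − θ = 107.7549°

center=(13.6175,17.3285) T_A=(12.7309,16.9693) T_B=(13.5459,18.2824) sweep=107.7549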